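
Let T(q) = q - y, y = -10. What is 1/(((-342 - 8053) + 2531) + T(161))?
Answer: -1/5693 ≈ -0.00017565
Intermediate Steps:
T(q) = 10 + q (T(q) = q - 1*(-10) = q + 10 = 10 + q)
1/(((-342 - 8053) + 2531) + T(161)) = 1/(((-342 - 8053) + 2531) + (10 + 161)) = 1/((-8395 + 2531) + 171) = 1/(-5864 + 171) = 1/(-5693) = -1/5693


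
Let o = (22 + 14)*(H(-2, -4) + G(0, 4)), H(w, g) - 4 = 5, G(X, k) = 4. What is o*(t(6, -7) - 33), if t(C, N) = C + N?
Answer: -15912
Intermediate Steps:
H(w, g) = 9 (H(w, g) = 4 + 5 = 9)
o = 468 (o = (22 + 14)*(9 + 4) = 36*13 = 468)
o*(t(6, -7) - 33) = 468*((6 - 7) - 33) = 468*(-1 - 33) = 468*(-34) = -15912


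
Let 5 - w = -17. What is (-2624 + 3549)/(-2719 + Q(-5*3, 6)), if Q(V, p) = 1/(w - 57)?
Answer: -32375/95166 ≈ -0.34020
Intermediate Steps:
w = 22 (w = 5 - 1*(-17) = 5 + 17 = 22)
Q(V, p) = -1/35 (Q(V, p) = 1/(22 - 57) = 1/(-35) = -1/35)
(-2624 + 3549)/(-2719 + Q(-5*3, 6)) = (-2624 + 3549)/(-2719 - 1/35) = 925/(-95166/35) = 925*(-35/95166) = -32375/95166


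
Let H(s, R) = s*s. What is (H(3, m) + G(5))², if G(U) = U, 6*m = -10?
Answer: 196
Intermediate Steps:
m = -5/3 (m = (⅙)*(-10) = -5/3 ≈ -1.6667)
H(s, R) = s²
(H(3, m) + G(5))² = (3² + 5)² = (9 + 5)² = 14² = 196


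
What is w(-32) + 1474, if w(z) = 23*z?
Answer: 738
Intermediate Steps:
w(-32) + 1474 = 23*(-32) + 1474 = -736 + 1474 = 738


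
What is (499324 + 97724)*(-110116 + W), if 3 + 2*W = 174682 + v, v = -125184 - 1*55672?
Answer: -67588520316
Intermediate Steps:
v = -180856 (v = -125184 - 55672 = -180856)
W = -6177/2 (W = -3/2 + (174682 - 180856)/2 = -3/2 + (½)*(-6174) = -3/2 - 3087 = -6177/2 ≈ -3088.5)
(499324 + 97724)*(-110116 + W) = (499324 + 97724)*(-110116 - 6177/2) = 597048*(-226409/2) = -67588520316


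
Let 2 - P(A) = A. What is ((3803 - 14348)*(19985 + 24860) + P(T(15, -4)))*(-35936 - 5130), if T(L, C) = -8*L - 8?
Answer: 19419716961070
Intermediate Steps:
T(L, C) = -8 - 8*L
P(A) = 2 - A
((3803 - 14348)*(19985 + 24860) + P(T(15, -4)))*(-35936 - 5130) = ((3803 - 14348)*(19985 + 24860) + (2 - (-8 - 8*15)))*(-35936 - 5130) = (-10545*44845 + (2 - (-8 - 120)))*(-41066) = (-472890525 + (2 - 1*(-128)))*(-41066) = (-472890525 + (2 + 128))*(-41066) = (-472890525 + 130)*(-41066) = -472890395*(-41066) = 19419716961070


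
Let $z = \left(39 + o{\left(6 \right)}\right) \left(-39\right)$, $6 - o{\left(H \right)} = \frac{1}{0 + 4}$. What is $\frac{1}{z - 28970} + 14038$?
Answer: $\frac{1724722714}{122861} \approx 14038.0$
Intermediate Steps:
$o{\left(H \right)} = \frac{23}{4}$ ($o{\left(H \right)} = 6 - \frac{1}{0 + 4} = 6 - \frac{1}{4} = \frac{23}{4}$)
$z = - \frac{6981}{4}$ ($z = \left(39 + \frac{23}{4}\right) \left(-39\right) = \frac{179}{4} \left(-39\right) = - \frac{6981}{4} \approx -1745.3$)
$\frac{1}{z - 28970} + 14038 = \frac{1}{- \frac{6981}{4} - 28970} + 14038 = \frac{1}{- \frac{122861}{4}} + 14038 = - \frac{4}{122861} + 14038 = \frac{1724722714}{122861}$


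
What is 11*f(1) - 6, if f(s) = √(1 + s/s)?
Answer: -6 + 11*√2 ≈ 9.5564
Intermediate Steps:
f(s) = √2 (f(s) = √(1 + 1) = √2)
11*f(1) - 6 = 11*√2 - 6 = -6 + 11*√2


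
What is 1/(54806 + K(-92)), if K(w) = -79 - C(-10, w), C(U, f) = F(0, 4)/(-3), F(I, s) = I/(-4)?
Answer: 1/54727 ≈ 1.8273e-5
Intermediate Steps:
F(I, s) = -I/4 (F(I, s) = I*(-¼) = -I/4)
C(U, f) = 0 (C(U, f) = -¼*0/(-3) = 0*(-⅓) = 0)
K(w) = -79 (K(w) = -79 - 1*0 = -79 + 0 = -79)
1/(54806 + K(-92)) = 1/(54806 - 79) = 1/54727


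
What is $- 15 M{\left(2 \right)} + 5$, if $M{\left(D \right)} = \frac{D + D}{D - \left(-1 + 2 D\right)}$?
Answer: $65$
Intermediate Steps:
$M{\left(D \right)} = \frac{2 D}{1 - D}$ ($M{\left(D \right)} = \frac{2 D}{D - \left(-1 + 2 D\right)} = \frac{2 D}{1 - D}$)
$- 15 M{\left(2 \right)} + 5 = - 15 \left(\left(-2\right) 2 \frac{1}{-1 + 2}\right) + 5 = - 15 \left(\left(-2\right) 2 \cdot 1^{-1}\right) + 5 = - 15 \left(\left(-2\right) 2 \cdot 1\right) + 5 = \left(-15\right) \left(-4\right) + 5 = 60 + 5 = 65$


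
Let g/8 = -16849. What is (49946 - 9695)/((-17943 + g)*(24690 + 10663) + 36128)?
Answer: -13417/1799868109 ≈ -7.4544e-6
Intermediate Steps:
g = -134792 (g = 8*(-16849) = -134792)
(49946 - 9695)/((-17943 + g)*(24690 + 10663) + 36128) = (49946 - 9695)/((-17943 - 134792)*(24690 + 10663) + 36128) = 40251/(-152735*35353 + 36128) = 40251/(-5399640455 + 36128) = 40251/(-5399604327) = 40251*(-1/5399604327) = -13417/1799868109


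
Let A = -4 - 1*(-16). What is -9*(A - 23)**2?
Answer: -1089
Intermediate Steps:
A = 12 (A = -4 + 16 = 12)
-9*(A - 23)**2 = -9*(12 - 23)**2 = -9*(-11)**2 = -9*121 = -1089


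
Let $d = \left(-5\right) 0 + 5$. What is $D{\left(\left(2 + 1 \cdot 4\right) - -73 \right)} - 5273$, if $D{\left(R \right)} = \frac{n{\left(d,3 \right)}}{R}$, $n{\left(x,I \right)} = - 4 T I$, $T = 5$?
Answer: $- \frac{416627}{79} \approx -5273.8$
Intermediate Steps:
$d = 5$ ($d = 0 + 5 = 5$)
$n{\left(x,I \right)} = - 20 I$ ($n{\left(x,I \right)} = \left(-4\right) 5 I = - 20 I$)
$D{\left(R \right)} = - \frac{60}{R}$ ($D{\left(R \right)} = \frac{\left(-20\right) 3}{R} = - \frac{60}{R}$)
$D{\left(\left(2 + 1 \cdot 4\right) - -73 \right)} - 5273 = - \frac{60}{\left(2 + 1 \cdot 4\right) - -73} - 5273 = - \frac{60}{\left(2 + 4\right) + 73} - 5273 = - \frac{60}{6 + 73} - 5273 = - \frac{60}{79} - 5273 = - \frac{416627}{79}$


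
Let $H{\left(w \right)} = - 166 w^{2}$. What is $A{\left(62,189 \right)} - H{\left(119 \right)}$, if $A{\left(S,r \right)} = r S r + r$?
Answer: $4565617$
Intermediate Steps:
$A{\left(S,r \right)} = r + S r^{2}$ ($A{\left(S,r \right)} = S r r + r = S r^{2} + r = r + S r^{2}$)
$A{\left(62,189 \right)} - H{\left(119 \right)} = 189 \left(1 + 62 \cdot 189\right) - - 166 \cdot 119^{2} = 189 \left(1 + 11718\right) - \left(-166\right) 14161 = 189 \cdot 11719 - -2350726 = 2214891 + 2350726 = 4565617$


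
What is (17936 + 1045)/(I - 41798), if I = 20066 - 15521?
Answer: -18981/37253 ≈ -0.50952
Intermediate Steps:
I = 4545
(17936 + 1045)/(I - 41798) = (17936 + 1045)/(4545 - 41798) = 18981/(-37253) = 18981*(-1/37253) = -18981/37253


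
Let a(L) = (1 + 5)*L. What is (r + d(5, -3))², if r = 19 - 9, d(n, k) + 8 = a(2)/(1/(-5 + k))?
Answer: 8836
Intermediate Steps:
a(L) = 6*L
d(n, k) = -68 + 12*k (d(n, k) = -8 + (6*2)/(1/(-5 + k)) = -8 + 12*(-5 + k) = -8 + (-60 + 12*k) = -68 + 12*k)
r = 10
(r + d(5, -3))² = (10 + (-68 + 12*(-3)))² = (10 + (-68 - 36))² = (10 - 104)² = (-94)² = 8836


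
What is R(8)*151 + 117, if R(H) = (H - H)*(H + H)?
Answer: 117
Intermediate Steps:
R(H) = 0 (R(H) = 0*(2*H) = 0)
R(8)*151 + 117 = 0*151 + 117 = 0 + 117 = 117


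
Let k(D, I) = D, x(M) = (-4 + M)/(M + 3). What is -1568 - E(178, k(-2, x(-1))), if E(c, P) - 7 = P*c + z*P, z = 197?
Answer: -825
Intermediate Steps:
x(M) = (-4 + M)/(3 + M)
E(c, P) = 7 + 197*P + P*c (E(c, P) = 7 + (P*c + 197*P) = 7 + (197*P + P*c) = 7 + 197*P + P*c)
-1568 - E(178, k(-2, x(-1))) = -1568 - (7 + 197*(-2) - 2*178) = -1568 - (7 - 394 - 356) = -1568 - 1*(-743) = -1568 + 743 = -825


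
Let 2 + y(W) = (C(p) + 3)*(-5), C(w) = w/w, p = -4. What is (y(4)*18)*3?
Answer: -1188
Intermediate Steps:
C(w) = 1
y(W) = -22 (y(W) = -2 + (1 + 3)*(-5) = -2 + 4*(-5) = -2 - 20 = -22)
(y(4)*18)*3 = -22*18*3 = -396*3 = -1188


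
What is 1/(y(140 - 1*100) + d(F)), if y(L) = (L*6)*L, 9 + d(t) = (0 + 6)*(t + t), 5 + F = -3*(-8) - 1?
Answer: 1/9807 ≈ 0.00010197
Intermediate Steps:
F = 18 (F = -5 + (-3*(-8) - 1) = -5 + (24 - 1) = -5 + 23 = 18)
d(t) = -9 + 12*t (d(t) = -9 + (0 + 6)*(t + t) = -9 + 6*(2*t) = -9 + 12*t)
y(L) = 6*L² (y(L) = (6*L)*L = 6*L²)
1/(y(140 - 1*100) + d(F)) = 1/(6*(140 - 1*100)² + (-9 + 12*18)) = 1/(6*(140 - 100)² + (-9 + 216)) = 1/(6*40² + 207) = 1/(6*1600 + 207) = 1/(9600 + 207) = 1/9807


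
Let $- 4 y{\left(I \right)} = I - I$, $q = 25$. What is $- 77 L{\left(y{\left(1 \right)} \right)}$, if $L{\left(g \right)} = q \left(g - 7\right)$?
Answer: $13475$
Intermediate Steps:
$y{\left(I \right)} = 0$ ($y{\left(I \right)} = - \frac{I - I}{4} = \left(- \frac{1}{4}\right) 0 = 0$)
$L{\left(g \right)} = -175 + 25 g$ ($L{\left(g \right)} = 25 \left(g - 7\right) = 25 \left(-7 + g\right) = -175 + 25 g$)
$- 77 L{\left(y{\left(1 \right)} \right)} = - 77 \left(-175 + 25 \cdot 0\right) = - 77 \left(-175 + 0\right) = \left(-77\right) \left(-175\right) = 13475$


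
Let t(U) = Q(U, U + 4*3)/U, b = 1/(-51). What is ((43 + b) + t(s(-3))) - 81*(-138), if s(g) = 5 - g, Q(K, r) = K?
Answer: 572321/51 ≈ 11222.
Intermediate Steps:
b = -1/51 ≈ -0.019608
t(U) = 1 (t(U) = U/U = 1)
((43 + b) + t(s(-3))) - 81*(-138) = ((43 - 1/51) + 1) - 81*(-138) = (2192/51 + 1) + 11178 = 2243/51 + 11178 = 572321/51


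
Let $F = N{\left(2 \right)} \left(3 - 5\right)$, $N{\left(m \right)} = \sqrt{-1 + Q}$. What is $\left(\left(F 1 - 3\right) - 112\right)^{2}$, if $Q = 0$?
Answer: $13221 + 460 i \approx 13221.0 + 460.0 i$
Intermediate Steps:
$N{\left(m \right)} = i$ ($N{\left(m \right)} = \sqrt{-1 + 0} = \sqrt{-1} = i$)
$F = - 2 i$ ($F = i \left(3 - 5\right) = i \left(-2\right) = - 2 i \approx - 2.0 i$)
$\left(\left(F 1 - 3\right) - 112\right)^{2} = \left(\left(- 2 i 1 - 3\right) - 112\right)^{2} = \left(\left(- 2 i - 3\right) - 112\right)^{2} = \left(\left(-3 - 2 i\right) - 112\right)^{2} = \left(-115 - 2 i\right)^{2}$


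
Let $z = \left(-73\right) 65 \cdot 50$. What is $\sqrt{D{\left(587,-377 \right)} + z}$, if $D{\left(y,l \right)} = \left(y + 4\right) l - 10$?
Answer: $i \sqrt{460067} \approx 678.28 i$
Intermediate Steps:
$D{\left(y,l \right)} = -10 + l \left(4 + y\right)$ ($D{\left(y,l \right)} = \left(4 + y\right) l - 10 = l \left(4 + y\right) - 10 = -10 + l \left(4 + y\right)$)
$z = -237250$ ($z = \left(-4745\right) 50 = -237250$)
$\sqrt{D{\left(587,-377 \right)} + z} = \sqrt{\left(-10 + 4 \left(-377\right) - 221299\right) - 237250} = \sqrt{\left(-10 - 1508 - 221299\right) - 237250} = \sqrt{-222817 - 237250} = \sqrt{-460067} = i \sqrt{460067}$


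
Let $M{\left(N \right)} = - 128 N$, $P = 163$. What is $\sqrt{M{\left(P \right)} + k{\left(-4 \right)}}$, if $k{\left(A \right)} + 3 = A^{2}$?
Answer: $i \sqrt{20851} \approx 144.4 i$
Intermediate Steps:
$k{\left(A \right)} = -3 + A^{2}$
$M{\left(N \right)} = - 128 N$
$\sqrt{M{\left(P \right)} + k{\left(-4 \right)}} = \sqrt{\left(-128\right) 163 - \left(3 - \left(-4\right)^{2}\right)} = \sqrt{-20864 + \left(-3 + 16\right)} = \sqrt{-20864 + 13} = \sqrt{-20851} = i \sqrt{20851}$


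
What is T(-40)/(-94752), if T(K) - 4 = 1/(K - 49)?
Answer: -355/8432928 ≈ -4.2097e-5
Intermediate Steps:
T(K) = 4 + 1/(-49 + K) (T(K) = 4 + 1/(K - 49) = 4 + 1/(-49 + K))
T(-40)/(-94752) = ((-195 + 4*(-40))/(-49 - 40))/(-94752) = ((-195 - 160)/(-89))*(-1/94752) = -1/89*(-355)*(-1/94752) = (355/89)*(-1/94752) = -355/8432928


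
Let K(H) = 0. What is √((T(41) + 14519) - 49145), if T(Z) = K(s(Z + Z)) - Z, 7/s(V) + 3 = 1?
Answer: I*√34667 ≈ 186.19*I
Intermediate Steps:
s(V) = -7/2 (s(V) = 7/(-3 + 1) = 7/(-2) = 7*(-½) = -7/2)
T(Z) = -Z (T(Z) = 0 - Z = -Z)
√((T(41) + 14519) - 49145) = √((-1*41 + 14519) - 49145) = √((-41 + 14519) - 49145) = √(14478 - 49145) = √(-34667) = I*√34667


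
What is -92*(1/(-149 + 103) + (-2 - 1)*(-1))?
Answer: -274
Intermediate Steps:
-92*(1/(-149 + 103) + (-2 - 1)*(-1)) = -92*(1/(-46) - 3*(-1)) = -92*(-1/46 + 3) = -92*137/46 = -274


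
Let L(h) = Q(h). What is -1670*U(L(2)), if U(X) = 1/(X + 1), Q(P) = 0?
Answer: -1670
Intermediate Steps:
L(h) = 0
U(X) = 1/(1 + X)
-1670*U(L(2)) = -1670/(1 + 0) = -1670/1 = -1670*1 = -1670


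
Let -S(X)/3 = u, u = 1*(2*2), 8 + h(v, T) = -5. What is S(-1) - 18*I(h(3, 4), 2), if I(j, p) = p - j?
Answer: -282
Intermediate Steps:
h(v, T) = -13 (h(v, T) = -8 - 5 = -13)
u = 4 (u = 1*4 = 4)
S(X) = -12 (S(X) = -3*4 = -12)
S(-1) - 18*I(h(3, 4), 2) = -12 - 18*(2 - 1*(-13)) = -12 - 18*(2 + 13) = -12 - 18*15 = -12 - 270 = -282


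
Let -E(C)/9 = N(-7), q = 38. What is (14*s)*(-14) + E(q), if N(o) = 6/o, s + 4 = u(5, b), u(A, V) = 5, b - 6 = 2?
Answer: -1318/7 ≈ -188.29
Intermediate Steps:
b = 8 (b = 6 + 2 = 8)
s = 1 (s = -4 + 5 = 1)
E(C) = 54/7 (E(C) = -54/(-7) = -54*(-1)/7 = -9*(-6/7) = 54/7)
(14*s)*(-14) + E(q) = (14*1)*(-14) + 54/7 = 14*(-14) + 54/7 = -196 + 54/7 = -1318/7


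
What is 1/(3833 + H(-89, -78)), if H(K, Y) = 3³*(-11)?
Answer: 1/3536 ≈ 0.00028281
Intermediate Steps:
H(K, Y) = -297 (H(K, Y) = 27*(-11) = -297)
1/(3833 + H(-89, -78)) = 1/(3833 - 297) = 1/3536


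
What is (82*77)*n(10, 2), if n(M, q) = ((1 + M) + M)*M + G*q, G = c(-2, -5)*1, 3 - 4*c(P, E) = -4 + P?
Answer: 1354353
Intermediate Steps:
c(P, E) = 7/4 - P/4 (c(P, E) = 3/4 - (-4 + P)/4 = 3/4 + (1 - P/4) = 7/4 - P/4)
G = 9/4 (G = (7/4 - 1/4*(-2))*1 = (7/4 + 1/2)*1 = (9/4)*1 = 9/4 ≈ 2.2500)
n(M, q) = 9*q/4 + M*(1 + 2*M) (n(M, q) = ((1 + M) + M)*M + 9*q/4 = (1 + 2*M)*M + 9*q/4 = M*(1 + 2*M) + 9*q/4 = 9*q/4 + M*(1 + 2*M))
(82*77)*n(10, 2) = (82*77)*(10 + 2*10**2 + (9/4)*2) = 6314*(10 + 2*100 + 9/2) = 6314*(10 + 200 + 9/2) = 6314*(429/2) = 1354353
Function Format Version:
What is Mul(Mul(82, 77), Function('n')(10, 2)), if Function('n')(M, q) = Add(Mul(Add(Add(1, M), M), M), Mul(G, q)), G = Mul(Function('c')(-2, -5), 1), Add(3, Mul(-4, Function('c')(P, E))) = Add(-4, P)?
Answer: 1354353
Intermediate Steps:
Function('c')(P, E) = Add(Rational(7, 4), Mul(Rational(-1, 4), P)) (Function('c')(P, E) = Add(Rational(3, 4), Mul(Rational(-1, 4), Add(-4, P))) = Add(Rational(3, 4), Add(1, Mul(Rational(-1, 4), P))) = Add(Rational(7, 4), Mul(Rational(-1, 4), P)))
G = Rational(9, 4) (G = Mul(Add(Rational(7, 4), Mul(Rational(-1, 4), -2)), 1) = Mul(Add(Rational(7, 4), Rational(1, 2)), 1) = Mul(Rational(9, 4), 1) = Rational(9, 4) ≈ 2.2500)
Function('n')(M, q) = Add(Mul(Rational(9, 4), q), Mul(M, Add(1, Mul(2, M)))) (Function('n')(M, q) = Add(Mul(Add(Add(1, M), M), M), Mul(Rational(9, 4), q)) = Add(Mul(Add(1, Mul(2, M)), M), Mul(Rational(9, 4), q)) = Add(Mul(M, Add(1, Mul(2, M))), Mul(Rational(9, 4), q)) = Add(Mul(Rational(9, 4), q), Mul(M, Add(1, Mul(2, M)))))
Mul(Mul(82, 77), Function('n')(10, 2)) = Mul(Mul(82, 77), Add(10, Mul(2, Pow(10, 2)), Mul(Rational(9, 4), 2))) = Mul(6314, Add(10, Mul(2, 100), Rational(9, 2))) = Mul(6314, Add(10, 200, Rational(9, 2))) = Mul(6314, Rational(429, 2)) = 1354353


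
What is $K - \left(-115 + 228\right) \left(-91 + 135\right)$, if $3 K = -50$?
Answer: $- \frac{14966}{3} \approx -4988.7$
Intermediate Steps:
$K = - \frac{50}{3}$ ($K = \frac{1}{3} \left(-50\right) = - \frac{50}{3} \approx -16.667$)
$K - \left(-115 + 228\right) \left(-91 + 135\right) = - \frac{50}{3} - \left(-115 + 228\right) \left(-91 + 135\right) = - \frac{50}{3} - 113 \cdot 44 = - \frac{50}{3} - 4972 = - \frac{14966}{3}$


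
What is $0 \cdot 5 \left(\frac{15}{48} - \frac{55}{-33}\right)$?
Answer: $0$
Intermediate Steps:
$0 \cdot 5 \left(\frac{15}{48} - \frac{55}{-33}\right) = 0 \left(15 \cdot \frac{1}{48} - - \frac{5}{3}\right) = 0 \left(\frac{5}{16} + \frac{5}{3}\right) = 0 \cdot \frac{95}{48} = 0$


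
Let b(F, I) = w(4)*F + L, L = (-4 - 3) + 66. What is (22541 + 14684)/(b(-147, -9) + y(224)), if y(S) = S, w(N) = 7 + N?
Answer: -37225/1334 ≈ -27.905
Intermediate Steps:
L = 59 (L = -7 + 66 = 59)
b(F, I) = 59 + 11*F (b(F, I) = (7 + 4)*F + 59 = 11*F + 59 = 59 + 11*F)
(22541 + 14684)/(b(-147, -9) + y(224)) = (22541 + 14684)/((59 + 11*(-147)) + 224) = 37225/((59 - 1617) + 224) = 37225/(-1558 + 224) = 37225/(-1334) = 37225*(-1/1334) = -37225/1334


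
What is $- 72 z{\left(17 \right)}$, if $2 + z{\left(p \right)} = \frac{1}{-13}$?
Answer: $\frac{1944}{13} \approx 149.54$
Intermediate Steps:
$z{\left(p \right)} = - \frac{27}{13}$ ($z{\left(p \right)} = -2 + \frac{1}{-13} = -2 - \frac{1}{13} = - \frac{27}{13}$)
$- 72 z{\left(17 \right)} = \left(-72\right) \left(- \frac{27}{13}\right) = \frac{1944}{13}$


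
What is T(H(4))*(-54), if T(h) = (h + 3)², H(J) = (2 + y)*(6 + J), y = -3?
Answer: -2646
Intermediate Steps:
H(J) = -6 - J (H(J) = (2 - 3)*(6 + J) = -(6 + J) = -6 - J)
T(h) = (3 + h)²
T(H(4))*(-54) = (3 + (-6 - 1*4))²*(-54) = (3 + (-6 - 4))²*(-54) = (3 - 10)²*(-54) = (-7)²*(-54) = 49*(-54) = -2646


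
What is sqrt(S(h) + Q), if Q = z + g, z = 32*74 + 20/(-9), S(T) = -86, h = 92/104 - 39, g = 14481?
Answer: sqrt(150847)/3 ≈ 129.46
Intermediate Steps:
h = -991/26 (h = 92*(1/104) - 39 = 23/26 - 39 = -991/26 ≈ -38.115)
z = 21292/9 (z = 2368 + 20*(-1/9) = 2368 - 20/9 = 21292/9 ≈ 2365.8)
Q = 151621/9 (Q = 21292/9 + 14481 = 151621/9 ≈ 16847.)
sqrt(S(h) + Q) = sqrt(-86 + 151621/9) = sqrt(150847/9) = sqrt(150847)/3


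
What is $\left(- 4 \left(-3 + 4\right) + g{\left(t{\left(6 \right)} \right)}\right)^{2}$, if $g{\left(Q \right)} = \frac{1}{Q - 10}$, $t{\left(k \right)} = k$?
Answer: $\frac{289}{16} \approx 18.063$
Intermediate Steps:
$g{\left(Q \right)} = \frac{1}{-10 + Q}$
$\left(- 4 \left(-3 + 4\right) + g{\left(t{\left(6 \right)} \right)}\right)^{2} = \left(- 4 \left(-3 + 4\right) + \frac{1}{-10 + 6}\right)^{2} = \left(\left(-4\right) 1 + \frac{1}{-4}\right)^{2} = \left(-4 - \frac{1}{4}\right)^{2} = \left(- \frac{17}{4}\right)^{2} = \frac{289}{16}$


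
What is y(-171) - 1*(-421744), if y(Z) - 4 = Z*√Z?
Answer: 421748 - 513*I*√19 ≈ 4.2175e+5 - 2236.1*I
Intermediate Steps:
y(Z) = 4 + Z^(3/2) (y(Z) = 4 + Z*√Z = 4 + Z^(3/2))
y(-171) - 1*(-421744) = (4 + (-171)^(3/2)) - 1*(-421744) = (4 - 513*I*√19) + 421744 = 421748 - 513*I*√19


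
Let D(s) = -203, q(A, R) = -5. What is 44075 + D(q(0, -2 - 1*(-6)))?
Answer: 43872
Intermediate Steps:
44075 + D(q(0, -2 - 1*(-6))) = 44075 - 203 = 43872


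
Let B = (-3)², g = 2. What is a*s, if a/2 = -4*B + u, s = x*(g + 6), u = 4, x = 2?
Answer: -1024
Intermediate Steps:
B = 9
s = 16 (s = 2*(2 + 6) = 2*8 = 16)
a = -64 (a = 2*(-4*9 + 4) = 2*(-36 + 4) = 2*(-32) = -64)
a*s = -64*16 = -1024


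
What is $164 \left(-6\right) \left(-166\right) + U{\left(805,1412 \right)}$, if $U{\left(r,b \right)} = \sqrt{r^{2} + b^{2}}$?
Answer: $163344 + \sqrt{2641769} \approx 1.6497 \cdot 10^{5}$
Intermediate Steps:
$U{\left(r,b \right)} = \sqrt{b^{2} + r^{2}}$
$164 \left(-6\right) \left(-166\right) + U{\left(805,1412 \right)} = 164 \left(-6\right) \left(-166\right) + \sqrt{1412^{2} + 805^{2}} = \left(-984\right) \left(-166\right) + \sqrt{1993744 + 648025} = 163344 + \sqrt{2641769}$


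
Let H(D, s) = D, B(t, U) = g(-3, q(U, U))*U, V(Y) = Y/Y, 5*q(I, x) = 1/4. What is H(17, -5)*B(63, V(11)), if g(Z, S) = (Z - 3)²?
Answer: 612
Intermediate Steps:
q(I, x) = 1/20 (q(I, x) = (⅕)/4 = (⅕)*(¼) = 1/20)
g(Z, S) = (-3 + Z)²
V(Y) = 1
B(t, U) = 36*U (B(t, U) = (-3 - 3)²*U = (-6)²*U = 36*U)
H(17, -5)*B(63, V(11)) = 17*(36*1) = 17*36 = 612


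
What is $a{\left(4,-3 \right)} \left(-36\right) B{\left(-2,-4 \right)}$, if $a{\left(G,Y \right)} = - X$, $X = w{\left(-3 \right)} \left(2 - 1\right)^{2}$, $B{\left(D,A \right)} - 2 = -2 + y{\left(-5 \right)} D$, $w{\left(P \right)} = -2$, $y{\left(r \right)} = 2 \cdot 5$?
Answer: $1440$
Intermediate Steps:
$y{\left(r \right)} = 10$
$B{\left(D,A \right)} = 10 D$ ($B{\left(D,A \right)} = 2 + \left(-2 + 10 D\right) = 10 D$)
$X = -2$ ($X = - 2 \left(2 - 1\right)^{2} = - 2 \cdot 1^{2} = \left(-2\right) 1 = -2$)
$a{\left(G,Y \right)} = 2$ ($a{\left(G,Y \right)} = \left(-1\right) \left(-2\right) = 2$)
$a{\left(4,-3 \right)} \left(-36\right) B{\left(-2,-4 \right)} = 2 \left(-36\right) 10 \left(-2\right) = \left(-72\right) \left(-20\right) = 1440$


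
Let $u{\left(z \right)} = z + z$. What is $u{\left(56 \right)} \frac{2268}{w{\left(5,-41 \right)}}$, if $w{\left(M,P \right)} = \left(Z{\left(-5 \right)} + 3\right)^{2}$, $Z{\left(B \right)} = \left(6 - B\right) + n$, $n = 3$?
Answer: $\frac{254016}{289} \approx 878.95$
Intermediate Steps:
$Z{\left(B \right)} = 9 - B$ ($Z{\left(B \right)} = \left(6 - B\right) + 3 = 9 - B$)
$w{\left(M,P \right)} = 289$ ($w{\left(M,P \right)} = \left(\left(9 - -5\right) + 3\right)^{2} = \left(\left(9 + 5\right) + 3\right)^{2} = \left(14 + 3\right)^{2} = 17^{2} = 289$)
$u{\left(z \right)} = 2 z$
$u{\left(56 \right)} \frac{2268}{w{\left(5,-41 \right)}} = 2 \cdot 56 \cdot \frac{2268}{289} = 112 \cdot 2268 \cdot \frac{1}{289} = 112 \cdot \frac{2268}{289} = \frac{254016}{289}$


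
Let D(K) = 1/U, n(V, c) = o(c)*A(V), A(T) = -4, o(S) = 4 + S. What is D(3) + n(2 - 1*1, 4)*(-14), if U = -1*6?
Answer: 2687/6 ≈ 447.83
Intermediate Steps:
U = -6
n(V, c) = -16 - 4*c (n(V, c) = (4 + c)*(-4) = -16 - 4*c)
D(K) = -1/6 (D(K) = 1/(-6) = -1/6)
D(3) + n(2 - 1*1, 4)*(-14) = -1/6 + (-16 - 4*4)*(-14) = -1/6 + (-16 - 16)*(-14) = -1/6 - 32*(-14) = -1/6 + 448 = 2687/6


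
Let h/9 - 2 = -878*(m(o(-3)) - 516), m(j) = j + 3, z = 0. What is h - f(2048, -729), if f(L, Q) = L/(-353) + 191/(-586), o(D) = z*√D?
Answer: 838550643903/206858 ≈ 4.0538e+6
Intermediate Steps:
o(D) = 0 (o(D) = 0*√D = 0)
f(L, Q) = -191/586 - L/353 (f(L, Q) = L*(-1/353) + 191*(-1/586) = -L/353 - 191/586 = -191/586 - L/353)
m(j) = 3 + j
h = 4053744 (h = 18 + 9*(-878*((3 + 0) - 516)) = 18 + 9*(-878*(3 - 516)) = 18 + 9*(-878*(-513)) = 18 + 9*450414 = 18 + 4053726 = 4053744)
h - f(2048, -729) = 4053744 - (-191/586 - 1/353*2048) = 4053744 - (-191/586 - 2048/353) = 4053744 - 1*(-1267551/206858) = 4053744 + 1267551/206858 = 838550643903/206858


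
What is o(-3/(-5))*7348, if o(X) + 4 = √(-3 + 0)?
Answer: -29392 + 7348*I*√3 ≈ -29392.0 + 12727.0*I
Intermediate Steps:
o(X) = -4 + I*√3 (o(X) = -4 + √(-3 + 0) = -4 + √(-3) = -4 + I*√3)
o(-3/(-5))*7348 = (-4 + I*√3)*7348 = -29392 + 7348*I*√3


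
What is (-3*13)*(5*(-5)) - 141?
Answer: 834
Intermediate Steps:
(-3*13)*(5*(-5)) - 141 = -39*(-25) - 141 = 975 - 141 = 834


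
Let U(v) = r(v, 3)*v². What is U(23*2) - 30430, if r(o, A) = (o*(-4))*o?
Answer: -17940254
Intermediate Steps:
r(o, A) = -4*o² (r(o, A) = (-4*o)*o = -4*o²)
U(v) = -4*v⁴ (U(v) = (-4*v²)*v² = -4*v⁴)
U(23*2) - 30430 = -4*(23*2)⁴ - 30430 = -4*46⁴ - 30430 = -4*4477456 - 30430 = -17909824 - 30430 = -17940254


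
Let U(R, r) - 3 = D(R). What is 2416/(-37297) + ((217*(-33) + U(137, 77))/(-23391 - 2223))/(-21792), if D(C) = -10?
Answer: -139572736/2154227049 ≈ -0.064790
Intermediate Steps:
U(R, r) = -7 (U(R, r) = 3 - 10 = -7)
2416/(-37297) + ((217*(-33) + U(137, 77))/(-23391 - 2223))/(-21792) = 2416/(-37297) + ((217*(-33) - 7)/(-23391 - 2223))/(-21792) = 2416*(-1/37297) + ((-7161 - 7)/(-25614))*(-1/21792) = -16/247 - 7168*(-1/25614)*(-1/21792) = -16/247 + (3584/12807)*(-1/21792) = -16/247 - 112/8721567 = -139572736/2154227049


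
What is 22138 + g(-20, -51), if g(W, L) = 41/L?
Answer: 1128997/51 ≈ 22137.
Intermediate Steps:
22138 + g(-20, -51) = 22138 + 41/(-51) = 22138 + 41*(-1/51) = 22138 - 41/51 = 1128997/51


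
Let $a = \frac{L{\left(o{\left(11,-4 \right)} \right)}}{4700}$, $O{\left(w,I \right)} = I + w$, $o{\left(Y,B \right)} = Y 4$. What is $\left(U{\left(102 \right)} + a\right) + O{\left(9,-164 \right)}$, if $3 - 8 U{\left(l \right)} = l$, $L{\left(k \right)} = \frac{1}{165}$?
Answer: $- \frac{259598623}{1551000} \approx -167.38$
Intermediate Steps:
$o{\left(Y,B \right)} = 4 Y$
$L{\left(k \right)} = \frac{1}{165}$
$U{\left(l \right)} = \frac{3}{8} - \frac{l}{8}$
$a = \frac{1}{775500}$ ($a = \frac{1}{165 \cdot 4700} = \frac{1}{165} \cdot \frac{1}{4700} = \frac{1}{775500} \approx 1.2895 \cdot 10^{-6}$)
$\left(U{\left(102 \right)} + a\right) + O{\left(9,-164 \right)} = \left(\left(\frac{3}{8} - \frac{51}{4}\right) + \frac{1}{775500}\right) + \left(-164 + 9\right) = \left(\left(\frac{3}{8} - \frac{51}{4}\right) + \frac{1}{775500}\right) - 155 = \left(- \frac{99}{8} + \frac{1}{775500}\right) - 155 = - \frac{19193623}{1551000} - 155 = - \frac{259598623}{1551000}$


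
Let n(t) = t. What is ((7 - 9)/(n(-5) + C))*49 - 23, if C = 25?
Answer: -279/10 ≈ -27.900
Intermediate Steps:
((7 - 9)/(n(-5) + C))*49 - 23 = ((7 - 9)/(-5 + 25))*49 - 23 = -2/20*49 - 23 = -2*1/20*49 - 23 = -1/10*49 - 23 = -49/10 - 23 = -279/10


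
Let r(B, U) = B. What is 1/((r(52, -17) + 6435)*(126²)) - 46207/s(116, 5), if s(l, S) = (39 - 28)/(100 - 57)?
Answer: -204626189270401/1132863732 ≈ -1.8063e+5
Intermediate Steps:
s(l, S) = 11/43
1/((r(52, -17) + 6435)*(126²)) - 46207/s(116, 5) = 1/((52 + 6435)*(126²)) - 46207/11/43 = 1/(6487*15876) - 46207*43/11 = (1/6487)*(1/15876) - 1986901/11 = 1/102987612 - 1986901/11 = -204626189270401/1132863732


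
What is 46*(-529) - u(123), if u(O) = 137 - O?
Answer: -24348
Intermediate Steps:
46*(-529) - u(123) = 46*(-529) - (137 - 1*123) = -24334 - (137 - 123) = -24334 - 1*14 = -24334 - 14 = -24348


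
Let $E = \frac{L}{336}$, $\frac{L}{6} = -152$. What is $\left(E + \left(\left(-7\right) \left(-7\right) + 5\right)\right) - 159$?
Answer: $- \frac{754}{7} \approx -107.71$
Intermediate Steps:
$L = -912$ ($L = 6 \left(-152\right) = -912$)
$E = - \frac{19}{7}$ ($E = - \frac{912}{336} = \left(-912\right) \frac{1}{336} = - \frac{19}{7} \approx -2.7143$)
$\left(E + \left(\left(-7\right) \left(-7\right) + 5\right)\right) - 159 = \left(- \frac{19}{7} + \left(\left(-7\right) \left(-7\right) + 5\right)\right) - 159 = \left(- \frac{19}{7} + \left(49 + 5\right)\right) - 159 = \left(- \frac{19}{7} + 54\right) - 159 = \frac{359}{7} - 159 = - \frac{754}{7}$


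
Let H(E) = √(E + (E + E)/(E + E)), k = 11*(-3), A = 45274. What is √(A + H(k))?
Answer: √(45274 + 4*I*√2) ≈ 212.78 + 0.013*I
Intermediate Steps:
k = -33
H(E) = √(1 + E) (H(E) = √(E + (2*E)/((2*E))) = √(E + (2*E)*(1/(2*E))) = √(E + 1) = √(1 + E))
√(A + H(k)) = √(45274 + √(1 - 33)) = √(45274 + √(-32)) = √(45274 + 4*I*√2)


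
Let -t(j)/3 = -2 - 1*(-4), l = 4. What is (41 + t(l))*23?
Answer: 805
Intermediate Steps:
t(j) = -6 (t(j) = -3*(-2 - 1*(-4)) = -3*(-2 + 4) = -3*2 = -6)
(41 + t(l))*23 = (41 - 6)*23 = 35*23 = 805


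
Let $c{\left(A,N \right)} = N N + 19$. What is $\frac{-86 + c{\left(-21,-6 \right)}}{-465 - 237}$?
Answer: $\frac{31}{702} \approx 0.04416$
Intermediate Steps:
$c{\left(A,N \right)} = 19 + N^{2}$ ($c{\left(A,N \right)} = N^{2} + 19 = 19 + N^{2}$)
$\frac{-86 + c{\left(-21,-6 \right)}}{-465 - 237} = \frac{-86 + \left(19 + \left(-6\right)^{2}\right)}{-465 - 237} = \frac{-86 + \left(19 + 36\right)}{-702} = \left(-86 + 55\right) \left(- \frac{1}{702}\right) = \left(-31\right) \left(- \frac{1}{702}\right) = \frac{31}{702}$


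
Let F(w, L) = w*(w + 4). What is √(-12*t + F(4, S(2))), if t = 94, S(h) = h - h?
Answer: 2*I*√274 ≈ 33.106*I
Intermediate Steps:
S(h) = 0
F(w, L) = w*(4 + w)
√(-12*t + F(4, S(2))) = √(-12*94 + 4*(4 + 4)) = √(-1128 + 4*8) = √(-1128 + 32) = √(-1096) = 2*I*√274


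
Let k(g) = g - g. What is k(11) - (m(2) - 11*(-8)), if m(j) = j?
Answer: -90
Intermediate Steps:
k(g) = 0
k(11) - (m(2) - 11*(-8)) = 0 - (2 - 11*(-8)) = 0 - (2 + 88) = 0 - 1*90 = 0 - 90 = -90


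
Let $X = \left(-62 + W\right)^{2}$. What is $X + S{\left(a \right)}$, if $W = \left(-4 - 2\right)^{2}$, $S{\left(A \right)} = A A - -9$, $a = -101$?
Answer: $10886$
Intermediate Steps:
$S{\left(A \right)} = 9 + A^{2}$ ($S{\left(A \right)} = A^{2} + 9 = 9 + A^{2}$)
$W = 36$ ($W = \left(-6\right)^{2} = 36$)
$X = 676$ ($X = \left(-62 + 36\right)^{2} = \left(-26\right)^{2} = 676$)
$X + S{\left(a \right)} = 676 + \left(9 + \left(-101\right)^{2}\right) = 676 + \left(9 + 10201\right) = 676 + 10210 = 10886$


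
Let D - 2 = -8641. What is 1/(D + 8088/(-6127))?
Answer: -6127/52939241 ≈ -0.00011574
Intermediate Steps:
D = -8639 (D = 2 - 8641 = -8639)
1/(D + 8088/(-6127)) = 1/(-8639 + 8088/(-6127)) = 1/(-8639 + 8088*(-1/6127)) = 1/(-8639 - 8088/6127) = 1/(-52939241/6127) = -6127/52939241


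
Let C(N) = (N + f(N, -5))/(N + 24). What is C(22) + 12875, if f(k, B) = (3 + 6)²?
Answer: 592353/46 ≈ 12877.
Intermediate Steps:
f(k, B) = 81 (f(k, B) = 9² = 81)
C(N) = (81 + N)/(24 + N) (C(N) = (N + 81)/(N + 24) = (81 + N)/(24 + N))
C(22) + 12875 = (81 + 22)/(24 + 22) + 12875 = 103/46 + 12875 = 592353/46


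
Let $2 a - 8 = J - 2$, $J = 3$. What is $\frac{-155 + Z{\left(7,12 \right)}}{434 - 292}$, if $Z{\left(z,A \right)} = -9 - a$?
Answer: $- \frac{337}{284} \approx -1.1866$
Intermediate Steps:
$a = \frac{9}{2}$ ($a = 4 + \frac{3 - 2}{2} = 4 + \frac{1}{2} \cdot 1 = 4 + \frac{1}{2} = \frac{9}{2} \approx 4.5$)
$Z{\left(z,A \right)} = - \frac{27}{2}$ ($Z{\left(z,A \right)} = -9 - \frac{9}{2} = - \frac{27}{2}$)
$\frac{-155 + Z{\left(7,12 \right)}}{434 - 292} = \frac{-155 - \frac{27}{2}}{434 - 292} = - \frac{337}{2 \cdot 142} = \left(- \frac{337}{2}\right) \frac{1}{142} = - \frac{337}{284}$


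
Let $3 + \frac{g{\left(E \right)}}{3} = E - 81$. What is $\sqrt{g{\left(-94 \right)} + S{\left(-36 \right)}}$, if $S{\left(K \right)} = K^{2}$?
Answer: $\sqrt{762} \approx 27.604$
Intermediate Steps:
$g{\left(E \right)} = -252 + 3 E$ ($g{\left(E \right)} = -9 + 3 \left(E - 81\right) = -9 + 3 \left(-81 + E\right) = -9 + \left(-243 + 3 E\right) = -252 + 3 E$)
$\sqrt{g{\left(-94 \right)} + S{\left(-36 \right)}} = \sqrt{\left(-252 + 3 \left(-94\right)\right) + \left(-36\right)^{2}} = \sqrt{\left(-252 - 282\right) + 1296} = \sqrt{-534 + 1296} = \sqrt{762}$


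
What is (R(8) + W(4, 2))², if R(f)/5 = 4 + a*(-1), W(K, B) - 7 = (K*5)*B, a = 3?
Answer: 2704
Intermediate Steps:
W(K, B) = 7 + 5*B*K (W(K, B) = 7 + (K*5)*B = 7 + (5*K)*B = 7 + 5*B*K)
R(f) = 5 (R(f) = 5*(4 + 3*(-1)) = 5*(4 - 3) = 5*1 = 5)
(R(8) + W(4, 2))² = (5 + (7 + 5*2*4))² = (5 + (7 + 40))² = (5 + 47)² = 52² = 2704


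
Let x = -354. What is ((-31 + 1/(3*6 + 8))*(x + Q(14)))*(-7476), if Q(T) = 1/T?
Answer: -1065002925/13 ≈ -8.1923e+7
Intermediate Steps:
((-31 + 1/(3*6 + 8))*(x + Q(14)))*(-7476) = ((-31 + 1/(3*6 + 8))*(-354 + 1/14))*(-7476) = ((-31 + 1/(18 + 8))*(-354 + 1/14))*(-7476) = ((-31 + 1/26)*(-4955/14))*(-7476) = -805/26*(-4955/14)*(-7476) = (569825/52)*(-7476) = -1065002925/13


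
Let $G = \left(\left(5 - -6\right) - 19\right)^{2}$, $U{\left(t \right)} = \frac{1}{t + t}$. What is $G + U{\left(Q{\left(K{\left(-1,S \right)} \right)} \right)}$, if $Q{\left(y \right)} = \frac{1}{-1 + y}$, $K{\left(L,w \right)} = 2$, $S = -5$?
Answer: $\frac{129}{2} \approx 64.5$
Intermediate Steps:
$U{\left(t \right)} = \frac{1}{2 t}$
$G = 64$ ($G = \left(\left(5 + 6\right) - 19\right)^{2} = \left(11 - 19\right)^{2} = \left(-8\right)^{2} = 64$)
$G + U{\left(Q{\left(K{\left(-1,S \right)} \right)} \right)} = 64 + \frac{1}{2 \frac{1}{-1 + 2}} = 64 + \frac{1}{2 \cdot 1^{-1}} = 64 + \frac{1}{2 \cdot 1} = 64 + \frac{1}{2} \cdot 1 = 64 + \frac{1}{2} = \frac{129}{2}$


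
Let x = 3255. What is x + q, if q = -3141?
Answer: 114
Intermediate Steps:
x + q = 3255 - 3141 = 114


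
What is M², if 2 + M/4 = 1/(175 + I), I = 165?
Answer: 461041/7225 ≈ 63.812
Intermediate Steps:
M = -679/85 (M = -8 + 4/(175 + 165) = -8 + 4/340 = -8 + 4*(1/340) = -8 + 1/85 = -679/85 ≈ -7.9882)
M² = (-679/85)² = 461041/7225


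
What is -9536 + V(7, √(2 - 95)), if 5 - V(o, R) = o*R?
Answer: -9531 - 7*I*√93 ≈ -9531.0 - 67.506*I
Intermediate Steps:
V(o, R) = 5 - R*o (V(o, R) = 5 - o*R = 5 - R*o)
-9536 + V(7, √(2 - 95)) = -9536 + (5 - 1*√(2 - 95)*7) = -9536 + (5 - 1*√(-93)*7) = -9536 + (5 - 1*I*√93*7) = -9536 + (5 - 7*I*√93) = -9531 - 7*I*√93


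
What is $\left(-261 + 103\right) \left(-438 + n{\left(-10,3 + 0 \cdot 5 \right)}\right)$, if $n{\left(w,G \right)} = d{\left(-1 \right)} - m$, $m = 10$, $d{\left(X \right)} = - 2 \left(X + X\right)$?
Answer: $70152$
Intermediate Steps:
$d{\left(X \right)} = - 4 X$ ($d{\left(X \right)} = - 2 \cdot 2 X = - 4 X$)
$n{\left(w,G \right)} = -6$ ($n{\left(w,G \right)} = \left(-4\right) \left(-1\right) - 10 = 4 - 10 = -6$)
$\left(-261 + 103\right) \left(-438 + n{\left(-10,3 + 0 \cdot 5 \right)}\right) = \left(-261 + 103\right) \left(-438 - 6\right) = \left(-158\right) \left(-444\right) = 70152$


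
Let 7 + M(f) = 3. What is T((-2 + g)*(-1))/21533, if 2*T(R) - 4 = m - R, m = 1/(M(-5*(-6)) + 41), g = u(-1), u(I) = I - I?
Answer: 75/1593442 ≈ 4.7068e-5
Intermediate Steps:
M(f) = -4 (M(f) = -7 + 3 = -4)
u(I) = 0
g = 0
m = 1/37 (m = 1/(-4 + 41) = 1/37 ≈ 0.027027)
T(R) = 149/74 - R/2 (T(R) = 2 + (1/37 - R)/2 = 2 + (1/74 - R/2) = 149/74 - R/2)
T((-2 + g)*(-1))/21533 = (149/74 - (-2 + 0)*(-1)/2)/21533 = (149/74 - (-1)*(-1))*(1/21533) = (149/74 - 1/2*2)*(1/21533) = (149/74 - 1)*(1/21533) = (75/74)*(1/21533) = 75/1593442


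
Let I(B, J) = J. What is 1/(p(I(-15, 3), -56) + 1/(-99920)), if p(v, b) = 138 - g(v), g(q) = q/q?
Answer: 99920/13689039 ≈ 0.0072993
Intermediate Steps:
g(q) = 1
p(v, b) = 137 (p(v, b) = 138 - 1*1 = 138 - 1 = 137)
1/(p(I(-15, 3), -56) + 1/(-99920)) = 1/(137 + 1/(-99920)) = 1/(137 - 1/99920) = 1/(13689039/99920) = 99920/13689039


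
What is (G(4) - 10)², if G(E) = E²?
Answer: 36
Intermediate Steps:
(G(4) - 10)² = (4² - 10)² = (16 - 10)² = 6² = 36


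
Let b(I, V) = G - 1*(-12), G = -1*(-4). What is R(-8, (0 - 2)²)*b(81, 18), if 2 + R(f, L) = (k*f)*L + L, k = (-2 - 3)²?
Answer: -12768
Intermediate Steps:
G = 4
k = 25 (k = (-5)² = 25)
b(I, V) = 16 (b(I, V) = 4 - 1*(-12) = 4 + 12 = 16)
R(f, L) = -2 + L + 25*L*f (R(f, L) = -2 + ((25*f)*L + L) = -2 + (25*L*f + L) = -2 + (L + 25*L*f) = -2 + L + 25*L*f)
R(-8, (0 - 2)²)*b(81, 18) = (-2 + (0 - 2)² + 25*(0 - 2)²*(-8))*16 = (-2 + (-2)² + 25*(-2)²*(-8))*16 = (-2 + 4 + 25*4*(-8))*16 = (-2 + 4 - 800)*16 = -798*16 = -12768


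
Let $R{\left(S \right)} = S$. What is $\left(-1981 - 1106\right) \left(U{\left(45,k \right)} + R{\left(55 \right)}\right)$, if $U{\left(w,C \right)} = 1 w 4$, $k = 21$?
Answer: $-725445$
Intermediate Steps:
$U{\left(w,C \right)} = 4 w$ ($U{\left(w,C \right)} = w 4 = 4 w$)
$\left(-1981 - 1106\right) \left(U{\left(45,k \right)} + R{\left(55 \right)}\right) = \left(-1981 - 1106\right) \left(4 \cdot 45 + 55\right) = - 3087 \left(180 + 55\right) = \left(-3087\right) 235 = -725445$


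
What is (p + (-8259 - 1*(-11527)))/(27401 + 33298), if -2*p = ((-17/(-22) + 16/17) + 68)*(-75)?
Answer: 4399939/45402852 ≈ 0.096909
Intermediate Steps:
p = 1955475/748 (p = -((-17/(-22) + 16/17) + 68)*(-75)/2 = -((-17*(-1/22) + 16*(1/17)) + 68)*(-75)/2 = -((17/22 + 16/17) + 68)*(-75)/2 = -(641/374 + 68)*(-75)/2 = -26073*(-75)/748 = -1/2*(-1955475/374) = 1955475/748 ≈ 2614.3)
(p + (-8259 - 1*(-11527)))/(27401 + 33298) = (1955475/748 + (-8259 - 1*(-11527)))/(27401 + 33298) = (1955475/748 + (-8259 + 11527))/60699 = (1955475/748 + 3268)*(1/60699) = (4399939/748)*(1/60699) = 4399939/45402852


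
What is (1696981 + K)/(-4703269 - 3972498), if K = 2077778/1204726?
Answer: -1022199604992/5225961037421 ≈ -0.19560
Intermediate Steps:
K = 1038889/602363 (K = 2077778*(1/1204726) = 1038889/602363 ≈ 1.7247)
(1696981 + K)/(-4703269 - 3972498) = (1696981 + 1038889/602363)/(-4703269 - 3972498) = (1022199604992/602363)/(-8675767) = (1022199604992/602363)*(-1/8675767) = -1022199604992/5225961037421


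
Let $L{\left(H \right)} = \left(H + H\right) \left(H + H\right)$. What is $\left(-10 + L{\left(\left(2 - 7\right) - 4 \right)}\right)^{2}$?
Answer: $98596$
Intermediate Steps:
$L{\left(H \right)} = 4 H^{2}$ ($L{\left(H \right)} = 2 H 2 H = 4 H^{2}$)
$\left(-10 + L{\left(\left(2 - 7\right) - 4 \right)}\right)^{2} = \left(-10 + 4 \left(\left(2 - 7\right) - 4\right)^{2}\right)^{2} = \left(-10 + 4 \left(-5 - 4\right)^{2}\right)^{2} = \left(-10 + 4 \left(-9\right)^{2}\right)^{2} = \left(-10 + 4 \cdot 81\right)^{2} = \left(-10 + 324\right)^{2} = 314^{2} = 98596$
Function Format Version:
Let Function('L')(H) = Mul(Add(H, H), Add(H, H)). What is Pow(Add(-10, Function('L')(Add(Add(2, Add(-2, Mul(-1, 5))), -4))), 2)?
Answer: 98596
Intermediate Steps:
Function('L')(H) = Mul(4, Pow(H, 2)) (Function('L')(H) = Mul(Mul(2, H), Mul(2, H)) = Mul(4, Pow(H, 2)))
Pow(Add(-10, Function('L')(Add(Add(2, Add(-2, Mul(-1, 5))), -4))), 2) = Pow(Add(-10, Mul(4, Pow(Add(Add(2, Add(-2, Mul(-1, 5))), -4), 2))), 2) = Pow(Add(-10, Mul(4, Pow(Add(Add(2, Add(-2, -5)), -4), 2))), 2) = Pow(Add(-10, Mul(4, Pow(Add(Add(2, -7), -4), 2))), 2) = Pow(Add(-10, Mul(4, Pow(Add(-5, -4), 2))), 2) = Pow(Add(-10, Mul(4, Pow(-9, 2))), 2) = Pow(Add(-10, Mul(4, 81)), 2) = Pow(Add(-10, 324), 2) = Pow(314, 2) = 98596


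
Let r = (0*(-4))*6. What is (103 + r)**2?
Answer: 10609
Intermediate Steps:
r = 0 (r = 0*6 = 0)
(103 + r)**2 = (103 + 0)**2 = 103**2 = 10609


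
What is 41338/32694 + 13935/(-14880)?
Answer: 5317285/16216224 ≈ 0.32790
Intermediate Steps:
41338/32694 + 13935/(-14880) = 41338*(1/32694) + 13935*(-1/14880) = 20669/16347 - 929/992 = 5317285/16216224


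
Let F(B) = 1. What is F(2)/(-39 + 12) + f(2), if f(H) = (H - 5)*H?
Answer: -163/27 ≈ -6.0370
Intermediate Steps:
f(H) = H*(-5 + H) (f(H) = (-5 + H)*H = H*(-5 + H))
F(2)/(-39 + 12) + f(2) = 1/(-39 + 12) + 2*(-5 + 2) = 1/(-27) + 2*(-3) = -1/27*1 - 6 = -1/27 - 6 = -163/27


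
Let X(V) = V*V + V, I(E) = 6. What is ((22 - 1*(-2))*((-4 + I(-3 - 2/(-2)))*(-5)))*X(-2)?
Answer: -480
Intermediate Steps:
X(V) = V + V**2 (X(V) = V**2 + V = V + V**2)
((22 - 1*(-2))*((-4 + I(-3 - 2/(-2)))*(-5)))*X(-2) = ((22 - 1*(-2))*((-4 + 6)*(-5)))*(-2*(1 - 2)) = ((22 + 2)*(2*(-5)))*(-2*(-1)) = (24*(-10))*2 = -240*2 = -480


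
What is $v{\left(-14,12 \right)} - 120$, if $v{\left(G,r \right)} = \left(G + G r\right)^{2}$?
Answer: $33004$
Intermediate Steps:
$v{\left(-14,12 \right)} - 120 = \left(-14\right)^{2} \left(1 + 12\right)^{2} - 120 = 196 \cdot 13^{2} - 120 = 196 \cdot 169 - 120 = 33124 - 120 = 33004$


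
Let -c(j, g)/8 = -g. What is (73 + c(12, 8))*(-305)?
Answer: -41785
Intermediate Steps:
c(j, g) = 8*g (c(j, g) = -(-8)*g = 8*g)
(73 + c(12, 8))*(-305) = (73 + 8*8)*(-305) = (73 + 64)*(-305) = 137*(-305) = -41785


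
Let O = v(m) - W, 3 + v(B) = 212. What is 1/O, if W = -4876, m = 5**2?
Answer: 1/5085 ≈ 0.00019666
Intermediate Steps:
m = 25
v(B) = 209 (v(B) = -3 + 212 = 209)
O = 5085 (O = 209 - 1*(-4876) = 209 + 4876 = 5085)
1/O = 1/5085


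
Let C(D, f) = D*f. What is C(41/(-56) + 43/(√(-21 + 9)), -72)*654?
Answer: 241326/7 + 337464*I*√3 ≈ 34475.0 + 5.8451e+5*I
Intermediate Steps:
C(41/(-56) + 43/(√(-21 + 9)), -72)*654 = ((41/(-56) + 43/(√(-21 + 9)))*(-72))*654 = ((41*(-1/56) + 43/(√(-12)))*(-72))*654 = ((-41/56 + 43/((2*I*√3)))*(-72))*654 = ((-41/56 + 43*(-I*√3/6))*(-72))*654 = ((-41/56 - 43*I*√3/6)*(-72))*654 = (369/7 + 516*I*√3)*654 = 241326/7 + 337464*I*√3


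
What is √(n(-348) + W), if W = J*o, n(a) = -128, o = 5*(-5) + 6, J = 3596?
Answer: 2*I*√17113 ≈ 261.63*I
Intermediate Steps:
o = -19 (o = -25 + 6 = -19)
W = -68324 (W = 3596*(-19) = -68324)
√(n(-348) + W) = √(-128 - 68324) = √(-68452) = 2*I*√17113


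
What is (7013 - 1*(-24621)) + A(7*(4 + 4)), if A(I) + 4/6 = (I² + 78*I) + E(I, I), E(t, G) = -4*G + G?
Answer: 116908/3 ≈ 38969.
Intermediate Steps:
E(t, G) = -3*G
A(I) = -⅔ + I² + 75*I (A(I) = -⅔ + ((I² + 78*I) - 3*I) = -⅔ + (I² + 75*I) = -⅔ + I² + 75*I)
(7013 - 1*(-24621)) + A(7*(4 + 4)) = (7013 - 1*(-24621)) + (-⅔ + (7*(4 + 4))² + 75*(7*(4 + 4))) = (7013 + 24621) + (-⅔ + (7*8)² + 75*(7*8)) = 31634 + (-⅔ + 56² + 75*56) = 31634 + (-⅔ + 3136 + 4200) = 31634 + 22006/3 = 116908/3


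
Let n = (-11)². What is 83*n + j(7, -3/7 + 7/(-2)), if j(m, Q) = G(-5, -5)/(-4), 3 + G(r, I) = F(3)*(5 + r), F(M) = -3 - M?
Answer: 40175/4 ≈ 10044.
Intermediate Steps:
G(r, I) = -33 - 6*r (G(r, I) = -3 + (-3 - 1*3)*(5 + r) = -3 + (-3 - 3)*(5 + r) = -3 - 6*(5 + r) = -3 + (-30 - 6*r) = -33 - 6*r)
n = 121
j(m, Q) = ¾ (j(m, Q) = (-33 - 6*(-5))/(-4) = (-33 + 30)*(-¼) = -3*(-¼) = ¾)
83*n + j(7, -3/7 + 7/(-2)) = 83*121 + ¾ = 10043 + ¾ = 40175/4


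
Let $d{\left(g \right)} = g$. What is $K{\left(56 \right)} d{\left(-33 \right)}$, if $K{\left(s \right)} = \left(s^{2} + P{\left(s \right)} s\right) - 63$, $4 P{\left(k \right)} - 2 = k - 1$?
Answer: $-127743$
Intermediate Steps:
$P{\left(k \right)} = \frac{1}{4} + \frac{k}{4}$ ($P{\left(k \right)} = \frac{1}{2} + \frac{k - 1}{4} = \frac{1}{2} + \frac{-1 + k}{4} = \frac{1}{2} + \left(- \frac{1}{4} + \frac{k}{4}\right) = \frac{1}{4} + \frac{k}{4}$)
$K{\left(s \right)} = -63 + s^{2} + s \left(\frac{1}{4} + \frac{s}{4}\right)$ ($K{\left(s \right)} = \left(s^{2} + \left(\frac{1}{4} + \frac{s}{4}\right) s\right) - 63 = \left(s^{2} + s \left(\frac{1}{4} + \frac{s}{4}\right)\right) - 63 = -63 + s^{2} + s \left(\frac{1}{4} + \frac{s}{4}\right)$)
$K{\left(56 \right)} d{\left(-33 \right)} = \left(-63 + \frac{1}{4} \cdot 56 + \frac{5 \cdot 56^{2}}{4}\right) \left(-33\right) = \left(-63 + 14 + \frac{5}{4} \cdot 3136\right) \left(-33\right) = \left(-63 + 14 + 3920\right) \left(-33\right) = 3871 \left(-33\right) = -127743$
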